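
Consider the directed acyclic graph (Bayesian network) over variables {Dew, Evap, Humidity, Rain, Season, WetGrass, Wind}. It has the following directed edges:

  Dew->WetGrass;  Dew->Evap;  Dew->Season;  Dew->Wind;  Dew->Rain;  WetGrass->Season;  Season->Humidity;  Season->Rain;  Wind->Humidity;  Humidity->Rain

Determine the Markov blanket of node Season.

Recall MB(v) = parents ∪ children ∪ spouses, where spouses are the other parents of v's children.
Season has children Humidity, Rain.
Parents of Season: Dew, WetGrass.
For each child, the remaining parents (spouses of Season):
  Humidity: Wind
  Rain: Dew, Humidity
MB(Season) = {Dew, Humidity, Rain, WetGrass, Wind}.

{Dew, Humidity, Rain, WetGrass, Wind}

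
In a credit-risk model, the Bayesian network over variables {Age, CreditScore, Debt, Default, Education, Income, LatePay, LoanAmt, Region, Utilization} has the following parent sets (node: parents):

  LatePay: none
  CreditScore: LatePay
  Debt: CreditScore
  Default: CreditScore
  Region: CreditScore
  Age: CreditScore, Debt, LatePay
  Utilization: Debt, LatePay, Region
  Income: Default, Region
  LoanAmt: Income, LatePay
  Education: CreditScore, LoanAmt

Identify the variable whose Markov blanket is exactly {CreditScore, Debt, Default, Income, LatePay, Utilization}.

The target node must have every member of {CreditScore, Debt, Default, Income, LatePay, Utilization} as a parent, child, or co-parent, and no others.
Parents of Region: CreditScore; children: Income, Utilization; co-parents: Debt, Default, LatePay.
These exactly cover the given set, so the node is Region.

Region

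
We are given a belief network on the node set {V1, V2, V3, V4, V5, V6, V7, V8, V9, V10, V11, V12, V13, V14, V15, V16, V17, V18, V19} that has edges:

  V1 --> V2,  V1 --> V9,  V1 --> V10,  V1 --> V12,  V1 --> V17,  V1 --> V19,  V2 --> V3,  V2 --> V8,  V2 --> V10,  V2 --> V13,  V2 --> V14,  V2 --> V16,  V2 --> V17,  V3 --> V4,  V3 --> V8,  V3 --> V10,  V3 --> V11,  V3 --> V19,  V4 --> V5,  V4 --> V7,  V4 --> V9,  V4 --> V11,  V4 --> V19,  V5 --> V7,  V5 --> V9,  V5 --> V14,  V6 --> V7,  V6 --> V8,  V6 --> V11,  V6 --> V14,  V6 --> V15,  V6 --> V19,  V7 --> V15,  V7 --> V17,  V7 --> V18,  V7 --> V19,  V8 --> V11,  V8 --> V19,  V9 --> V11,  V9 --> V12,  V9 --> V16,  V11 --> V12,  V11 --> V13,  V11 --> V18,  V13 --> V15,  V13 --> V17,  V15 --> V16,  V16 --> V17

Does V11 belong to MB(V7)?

Yes

V11 is a co-parent of V7: both are parents of V18.
So V11 ∈ MB(V7).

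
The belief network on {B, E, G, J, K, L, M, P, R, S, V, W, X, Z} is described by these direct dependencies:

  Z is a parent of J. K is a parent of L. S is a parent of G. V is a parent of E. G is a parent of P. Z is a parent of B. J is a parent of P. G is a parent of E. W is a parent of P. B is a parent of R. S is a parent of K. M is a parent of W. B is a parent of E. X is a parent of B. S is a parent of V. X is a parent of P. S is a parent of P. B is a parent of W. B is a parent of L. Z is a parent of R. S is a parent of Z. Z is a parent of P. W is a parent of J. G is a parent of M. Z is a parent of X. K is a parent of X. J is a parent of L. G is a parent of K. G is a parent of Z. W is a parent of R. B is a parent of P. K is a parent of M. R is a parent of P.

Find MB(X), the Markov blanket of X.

Recall MB(v) = parents ∪ children ∪ spouses, where spouses are the other parents of v's children.
Parents of X: K, Z.
Children of X: B, P.
Co-parents of X (other parents of its children):
  parents(B) \ {X} = {Z}.
  P also has parents B, G, J, R, S, W, Z.
MB(X) = {B, G, J, K, P, R, S, W, Z}.

{B, G, J, K, P, R, S, W, Z}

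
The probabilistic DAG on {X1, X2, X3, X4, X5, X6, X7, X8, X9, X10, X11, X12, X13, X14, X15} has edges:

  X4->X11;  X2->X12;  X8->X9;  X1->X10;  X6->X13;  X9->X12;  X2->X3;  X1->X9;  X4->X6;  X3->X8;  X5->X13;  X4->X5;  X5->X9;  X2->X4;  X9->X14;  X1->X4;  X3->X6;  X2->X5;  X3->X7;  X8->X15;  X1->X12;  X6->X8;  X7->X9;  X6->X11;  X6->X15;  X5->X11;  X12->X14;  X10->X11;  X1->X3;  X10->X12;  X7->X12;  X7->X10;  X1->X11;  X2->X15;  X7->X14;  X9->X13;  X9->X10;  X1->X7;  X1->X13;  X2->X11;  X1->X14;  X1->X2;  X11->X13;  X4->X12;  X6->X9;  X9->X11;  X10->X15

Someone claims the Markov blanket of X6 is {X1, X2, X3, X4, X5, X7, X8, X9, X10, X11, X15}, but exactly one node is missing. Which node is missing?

A node's Markov blanket = Pa ∪ Ch ∪ (parents of Ch other than the node itself).
Parents of X6: X3, X4.
X6 has children X8, X9, X11, X13, X15.
Co-parents of X6 (other parents of its children):
  X8's other parent is X3.
  parents(X9) \ {X6} = {X1, X5, X7, X8}.
  X11 also has parents X1, X2, X4, X5, X9, X10.
  parents(X13) \ {X6} = {X1, X5, X9, X11}.
  parents(X15) \ {X6} = {X2, X8, X10}.
MB(X6) = {X1, X2, X3, X4, X5, X7, X8, X9, X10, X11, X13, X15}.
Comparing with the claimed set, X13 is missing.

X13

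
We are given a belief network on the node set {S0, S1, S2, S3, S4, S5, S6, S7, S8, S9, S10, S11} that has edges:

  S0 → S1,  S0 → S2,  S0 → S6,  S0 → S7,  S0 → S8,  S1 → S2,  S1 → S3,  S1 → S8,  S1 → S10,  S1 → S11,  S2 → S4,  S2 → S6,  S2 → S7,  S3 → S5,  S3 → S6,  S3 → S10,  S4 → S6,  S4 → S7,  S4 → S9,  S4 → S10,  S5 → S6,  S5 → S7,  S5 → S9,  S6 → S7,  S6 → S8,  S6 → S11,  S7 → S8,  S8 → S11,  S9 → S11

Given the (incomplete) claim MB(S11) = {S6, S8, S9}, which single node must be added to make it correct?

Pa(S11) = {S1, S6, S8, S9}.
S11's children: none.
With no children, S11 has no spouses; the co-parent set is empty.
MB(S11) = {S1, S6, S8, S9}.
Comparing with the claimed set, S1 is missing.

S1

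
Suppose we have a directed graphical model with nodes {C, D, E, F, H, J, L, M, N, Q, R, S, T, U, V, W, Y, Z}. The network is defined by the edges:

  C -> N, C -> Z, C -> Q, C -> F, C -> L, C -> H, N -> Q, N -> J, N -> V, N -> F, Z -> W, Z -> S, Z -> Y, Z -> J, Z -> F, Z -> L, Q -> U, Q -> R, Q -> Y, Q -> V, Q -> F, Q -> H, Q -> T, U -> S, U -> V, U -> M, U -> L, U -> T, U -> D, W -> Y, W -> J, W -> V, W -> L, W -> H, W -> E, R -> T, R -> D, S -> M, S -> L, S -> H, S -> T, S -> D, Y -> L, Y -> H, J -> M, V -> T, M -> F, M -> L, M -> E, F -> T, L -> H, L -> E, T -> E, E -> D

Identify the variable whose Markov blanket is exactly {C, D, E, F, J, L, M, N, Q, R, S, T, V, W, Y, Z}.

The target node must have every member of {C, D, E, F, J, L, M, N, Q, R, S, T, V, W, Y, Z} as a parent, child, or co-parent, and no others.
Parents of U: Q; children: D, L, M, S, T, V; co-parents: C, E, F, J, M, N, Q, R, S, V, W, Y, Z.
These exactly cover the given set, so the node is U.

U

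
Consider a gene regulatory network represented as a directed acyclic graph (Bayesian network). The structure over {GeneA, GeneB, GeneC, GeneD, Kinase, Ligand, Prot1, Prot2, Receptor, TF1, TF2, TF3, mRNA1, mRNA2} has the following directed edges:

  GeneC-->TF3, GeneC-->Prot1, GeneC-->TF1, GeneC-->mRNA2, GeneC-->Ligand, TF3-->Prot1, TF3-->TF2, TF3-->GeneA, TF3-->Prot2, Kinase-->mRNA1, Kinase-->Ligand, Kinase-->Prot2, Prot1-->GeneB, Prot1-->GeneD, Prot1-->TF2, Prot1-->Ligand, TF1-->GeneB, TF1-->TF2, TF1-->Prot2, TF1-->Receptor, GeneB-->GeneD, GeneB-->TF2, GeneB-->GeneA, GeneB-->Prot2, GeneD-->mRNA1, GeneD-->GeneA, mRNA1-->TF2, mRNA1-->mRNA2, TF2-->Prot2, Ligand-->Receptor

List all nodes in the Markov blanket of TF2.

{GeneB, Kinase, Prot1, Prot2, TF1, TF3, mRNA1}

By definition, MB(TF2) is built from TF2's parents, TF2's children, and the co-parents of TF2.
Pa(TF2) = {GeneB, Prot1, TF1, TF3, mRNA1}.
TF2's children: Prot2.
Co-parents of TF2 (other parents of its children):
  Prot2: GeneB, Kinase, TF1, TF3
So the Markov blanket of TF2 is {GeneB, Kinase, Prot1, Prot2, TF1, TF3, mRNA1}.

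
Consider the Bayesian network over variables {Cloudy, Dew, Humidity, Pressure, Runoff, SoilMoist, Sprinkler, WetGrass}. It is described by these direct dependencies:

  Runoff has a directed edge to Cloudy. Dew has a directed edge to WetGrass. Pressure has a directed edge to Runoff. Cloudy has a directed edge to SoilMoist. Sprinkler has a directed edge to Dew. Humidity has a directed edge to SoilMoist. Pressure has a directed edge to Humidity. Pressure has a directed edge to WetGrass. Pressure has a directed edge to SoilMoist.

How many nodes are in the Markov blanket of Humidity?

3

A node's Markov blanket = Pa ∪ Ch ∪ (parents of Ch other than the node itself).
Pa(Humidity) = {Pressure}.
Children of Humidity: SoilMoist.
For each child, the remaining parents (spouses of Humidity):
  SoilMoist: Cloudy, Pressure
MB(Humidity) = {Cloudy, Pressure, SoilMoist}, which has 3 nodes.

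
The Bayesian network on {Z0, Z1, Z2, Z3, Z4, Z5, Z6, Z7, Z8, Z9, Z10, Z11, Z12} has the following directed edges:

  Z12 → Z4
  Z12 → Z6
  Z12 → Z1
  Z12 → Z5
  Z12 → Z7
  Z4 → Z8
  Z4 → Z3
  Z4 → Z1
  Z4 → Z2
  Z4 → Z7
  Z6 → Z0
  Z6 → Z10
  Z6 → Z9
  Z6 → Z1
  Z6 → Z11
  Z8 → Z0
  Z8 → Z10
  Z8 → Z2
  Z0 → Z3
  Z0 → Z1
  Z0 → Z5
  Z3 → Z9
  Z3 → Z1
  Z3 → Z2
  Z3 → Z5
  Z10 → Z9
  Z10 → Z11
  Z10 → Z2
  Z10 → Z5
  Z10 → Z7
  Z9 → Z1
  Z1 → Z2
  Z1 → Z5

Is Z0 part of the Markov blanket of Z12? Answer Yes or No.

Yes

Z0 is a co-parent of Z12: both are parents of Z1, Z5.
So Z0 ∈ MB(Z12).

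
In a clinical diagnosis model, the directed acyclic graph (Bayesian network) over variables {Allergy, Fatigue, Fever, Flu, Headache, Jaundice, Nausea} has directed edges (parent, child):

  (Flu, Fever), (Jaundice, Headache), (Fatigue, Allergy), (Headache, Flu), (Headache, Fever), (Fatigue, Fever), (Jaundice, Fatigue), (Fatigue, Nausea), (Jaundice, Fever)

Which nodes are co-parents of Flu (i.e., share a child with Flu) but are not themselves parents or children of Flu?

Children of Flu: Fever.
  parents(Fever) \ {Flu} = {Fatigue, Headache, Jaundice}.
Excluding nodes already adjacent to Flu (Fever, Headache), the co-parent-only contribution is {Fatigue, Jaundice}.

{Fatigue, Jaundice}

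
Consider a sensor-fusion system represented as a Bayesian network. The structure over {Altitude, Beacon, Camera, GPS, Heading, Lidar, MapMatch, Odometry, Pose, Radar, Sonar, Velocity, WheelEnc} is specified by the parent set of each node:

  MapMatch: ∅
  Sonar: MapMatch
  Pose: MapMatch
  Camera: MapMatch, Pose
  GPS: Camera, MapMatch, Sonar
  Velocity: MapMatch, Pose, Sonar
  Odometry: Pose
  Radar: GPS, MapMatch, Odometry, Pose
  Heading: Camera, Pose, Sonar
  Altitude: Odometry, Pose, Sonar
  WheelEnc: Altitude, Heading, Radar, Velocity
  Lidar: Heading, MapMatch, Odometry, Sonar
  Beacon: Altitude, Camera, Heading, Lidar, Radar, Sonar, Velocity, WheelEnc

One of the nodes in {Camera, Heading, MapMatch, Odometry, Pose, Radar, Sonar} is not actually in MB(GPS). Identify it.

Heading

The Markov blanket of a node is its parents, its children, and the other parents of its children.
GPS's parents: Camera, MapMatch, Sonar.
GPS has child Radar.
Parents of each child, excluding GPS:
  Radar's other parents are MapMatch, Odometry, Pose.
MB(GPS) = {Camera, MapMatch, Odometry, Pose, Radar, Sonar}.
Heading is neither a parent, child, nor co-parent of GPS, so it does not belong.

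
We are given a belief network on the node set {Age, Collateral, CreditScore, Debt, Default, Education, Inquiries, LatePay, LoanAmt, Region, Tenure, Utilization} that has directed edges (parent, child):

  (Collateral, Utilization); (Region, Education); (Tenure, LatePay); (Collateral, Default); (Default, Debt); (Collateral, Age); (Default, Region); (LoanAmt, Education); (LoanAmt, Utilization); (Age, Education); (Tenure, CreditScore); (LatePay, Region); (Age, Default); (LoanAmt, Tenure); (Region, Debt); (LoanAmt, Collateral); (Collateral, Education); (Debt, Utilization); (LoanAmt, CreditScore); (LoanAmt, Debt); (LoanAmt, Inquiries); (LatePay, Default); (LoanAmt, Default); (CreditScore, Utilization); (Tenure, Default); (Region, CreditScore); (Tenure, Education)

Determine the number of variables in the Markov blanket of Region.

Region has parents Default, LatePay.
Ch(Region) = {CreditScore, Debt, Education}.
Co-parents of Region (other parents of its children):
  Education also has parents Age, Collateral, LoanAmt, Tenure.
  parents(CreditScore) \ {Region} = {LoanAmt, Tenure}.
  Debt's other parents are Default, LoanAmt.
MB(Region) = {Age, Collateral, CreditScore, Debt, Default, Education, LatePay, LoanAmt, Tenure}, which has 9 nodes.

9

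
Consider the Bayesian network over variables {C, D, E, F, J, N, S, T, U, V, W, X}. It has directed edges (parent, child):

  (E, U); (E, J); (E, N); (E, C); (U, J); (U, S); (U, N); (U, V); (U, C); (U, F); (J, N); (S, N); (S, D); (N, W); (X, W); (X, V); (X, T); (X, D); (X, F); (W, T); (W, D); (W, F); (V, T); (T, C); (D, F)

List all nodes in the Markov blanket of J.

{E, N, S, U}

Parents of J: E, U.
Ch(J) = {N}.
Co-parents of J (other parents of its children):
  N also has parents E, S, U.
MB(J) = {E, N, S, U}.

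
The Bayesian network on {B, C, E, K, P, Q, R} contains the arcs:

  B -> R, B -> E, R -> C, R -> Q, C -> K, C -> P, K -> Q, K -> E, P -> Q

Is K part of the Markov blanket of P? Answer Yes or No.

Yes

K is a co-parent of P: both are parents of Q.
So K ∈ MB(P).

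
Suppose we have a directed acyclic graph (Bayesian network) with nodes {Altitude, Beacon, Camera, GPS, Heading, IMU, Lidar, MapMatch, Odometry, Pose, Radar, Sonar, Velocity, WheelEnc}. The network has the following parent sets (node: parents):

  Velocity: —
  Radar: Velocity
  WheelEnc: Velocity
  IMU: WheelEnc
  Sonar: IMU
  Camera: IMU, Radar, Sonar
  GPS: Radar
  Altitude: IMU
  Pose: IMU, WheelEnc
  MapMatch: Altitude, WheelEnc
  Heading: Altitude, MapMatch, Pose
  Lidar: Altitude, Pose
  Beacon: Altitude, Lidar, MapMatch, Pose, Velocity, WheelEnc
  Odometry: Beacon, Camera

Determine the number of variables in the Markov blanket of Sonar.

3

The Markov blanket of a node is its parents, its children, and the other parents of its children.
Parents of Sonar: IMU.
Children of Sonar: Camera.
Parents of each child, excluding Sonar:
  Camera: IMU, Radar
MB(Sonar) = {Camera, IMU, Radar}, which has 3 nodes.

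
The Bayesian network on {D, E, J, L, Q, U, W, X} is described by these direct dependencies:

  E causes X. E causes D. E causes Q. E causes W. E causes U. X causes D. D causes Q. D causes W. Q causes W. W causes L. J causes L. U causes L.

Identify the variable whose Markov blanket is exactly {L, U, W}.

J

The target node must have every member of {L, U, W} as a parent, child, or co-parent, and no others.
Parents of J: none; children: L; co-parents: U, W.
These exactly cover the given set, so the node is J.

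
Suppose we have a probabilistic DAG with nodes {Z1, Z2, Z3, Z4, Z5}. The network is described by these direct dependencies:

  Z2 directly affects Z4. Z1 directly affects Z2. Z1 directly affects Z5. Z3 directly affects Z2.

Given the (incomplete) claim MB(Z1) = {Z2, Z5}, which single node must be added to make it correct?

Z1's parents: none.
Ch(Z1) = {Z2, Z5}.
For each child, the remaining parents (spouses of Z1):
  Z5: —
  Z2: Z3
MB(Z1) = {Z2, Z3, Z5}.
Comparing with the claimed set, Z3 is missing.

Z3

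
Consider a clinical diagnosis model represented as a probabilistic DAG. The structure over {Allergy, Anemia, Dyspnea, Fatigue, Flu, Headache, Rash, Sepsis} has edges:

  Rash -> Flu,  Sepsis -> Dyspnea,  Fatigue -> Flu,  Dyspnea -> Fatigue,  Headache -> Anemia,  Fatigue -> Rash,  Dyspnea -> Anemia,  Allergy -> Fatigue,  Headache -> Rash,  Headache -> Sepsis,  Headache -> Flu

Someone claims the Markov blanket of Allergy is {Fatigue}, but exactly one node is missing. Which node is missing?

Parents of Allergy: none.
Allergy has child Fatigue.
For each child, the remaining parents (spouses of Allergy):
  Fatigue: Dyspnea
MB(Allergy) = {Dyspnea, Fatigue}.
Comparing with the claimed set, Dyspnea is missing.

Dyspnea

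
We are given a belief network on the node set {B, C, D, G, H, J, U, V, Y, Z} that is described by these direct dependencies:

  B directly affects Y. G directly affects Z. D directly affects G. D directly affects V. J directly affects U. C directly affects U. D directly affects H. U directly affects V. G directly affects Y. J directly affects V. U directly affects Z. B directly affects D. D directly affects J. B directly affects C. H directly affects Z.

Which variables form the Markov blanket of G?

A node's Markov blanket = Pa ∪ Ch ∪ (parents of Ch other than the node itself).
G has parent D.
Ch(G) = {Y, Z}.
For each child, the remaining parents (spouses of G):
  Y's other parent is B.
  parents(Z) \ {G} = {H, U}.
MB(G) = {B, D, H, U, Y, Z}.

{B, D, H, U, Y, Z}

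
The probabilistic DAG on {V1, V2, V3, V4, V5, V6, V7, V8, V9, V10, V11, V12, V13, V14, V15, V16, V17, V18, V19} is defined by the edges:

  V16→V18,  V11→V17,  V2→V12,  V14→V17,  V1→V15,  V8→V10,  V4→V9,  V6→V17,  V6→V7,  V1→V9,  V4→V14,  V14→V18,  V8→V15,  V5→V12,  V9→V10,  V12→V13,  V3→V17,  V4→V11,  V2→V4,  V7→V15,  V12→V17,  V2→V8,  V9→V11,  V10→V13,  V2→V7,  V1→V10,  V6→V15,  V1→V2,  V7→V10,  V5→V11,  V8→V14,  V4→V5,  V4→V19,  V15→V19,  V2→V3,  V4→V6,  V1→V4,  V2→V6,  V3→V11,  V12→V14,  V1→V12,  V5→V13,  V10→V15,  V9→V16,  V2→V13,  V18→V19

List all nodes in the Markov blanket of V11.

{V3, V4, V5, V6, V9, V12, V14, V17}

Parents of V11: V3, V4, V5, V9.
V11 has child V17.
Co-parents of V11 (other parents of its children):
  parents(V17) \ {V11} = {V3, V6, V12, V14}.
Taking the union gives {V3, V4, V5, V6, V9, V12, V14, V17}.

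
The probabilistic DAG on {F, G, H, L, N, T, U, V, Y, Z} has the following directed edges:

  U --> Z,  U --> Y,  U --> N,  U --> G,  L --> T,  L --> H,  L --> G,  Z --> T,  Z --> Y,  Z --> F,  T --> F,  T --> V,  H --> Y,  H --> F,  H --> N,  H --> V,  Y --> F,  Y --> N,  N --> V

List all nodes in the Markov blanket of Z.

By definition, MB(Z) is built from Z's parents, Z's children, and the co-parents of Z.
Z's parents: U.
Children of Z: F, T, Y.
Other parents of Z's children:
  T also has parent L.
  Y's other parents are H, U.
  F also has parents H, T, Y.
Union: {U} ∪ {F, T, Y} ∪ {H, L, T, U, Y} = {F, H, L, T, U, Y}.

{F, H, L, T, U, Y}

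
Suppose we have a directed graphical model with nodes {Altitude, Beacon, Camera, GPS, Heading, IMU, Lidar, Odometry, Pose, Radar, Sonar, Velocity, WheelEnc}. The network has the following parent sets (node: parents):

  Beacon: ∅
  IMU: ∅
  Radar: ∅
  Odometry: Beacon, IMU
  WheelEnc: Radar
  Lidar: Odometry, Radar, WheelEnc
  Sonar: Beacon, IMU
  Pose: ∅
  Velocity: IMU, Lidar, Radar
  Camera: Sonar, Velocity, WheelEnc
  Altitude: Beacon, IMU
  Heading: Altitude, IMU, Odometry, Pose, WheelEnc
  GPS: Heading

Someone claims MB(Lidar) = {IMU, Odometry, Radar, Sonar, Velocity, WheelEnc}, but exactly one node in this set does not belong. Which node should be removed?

Lidar has parents Odometry, Radar, WheelEnc.
Lidar has child Velocity.
Co-parents of Lidar (other parents of its children):
  Velocity: IMU, Radar
MB(Lidar) = {IMU, Odometry, Radar, Velocity, WheelEnc}.
Sonar is neither a parent, child, nor co-parent of Lidar, so it does not belong.

Sonar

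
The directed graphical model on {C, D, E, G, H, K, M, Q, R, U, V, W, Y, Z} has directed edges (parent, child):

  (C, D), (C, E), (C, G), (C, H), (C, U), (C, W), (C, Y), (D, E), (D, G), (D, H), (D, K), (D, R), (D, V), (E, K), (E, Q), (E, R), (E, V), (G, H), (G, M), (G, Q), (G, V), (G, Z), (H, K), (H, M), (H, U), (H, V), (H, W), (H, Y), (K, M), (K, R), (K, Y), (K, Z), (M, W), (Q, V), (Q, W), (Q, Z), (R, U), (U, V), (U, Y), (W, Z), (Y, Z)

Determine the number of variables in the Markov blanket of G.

12

Recall MB(v) = parents ∪ children ∪ spouses, where spouses are the other parents of v's children.
G has children H, M, Q, V, Z.
G's parents: C, D.
Co-parents of G (other parents of its children):
  H's other parents are C, D.
  parents(M) \ {G} = {H, K}.
  parents(Q) \ {G} = {E}.
  parents(V) \ {G} = {D, E, H, Q, U}.
  Z's other parents are K, Q, W, Y.
MB(G) = {C, D, E, H, K, M, Q, U, V, W, Y, Z}, which has 12 nodes.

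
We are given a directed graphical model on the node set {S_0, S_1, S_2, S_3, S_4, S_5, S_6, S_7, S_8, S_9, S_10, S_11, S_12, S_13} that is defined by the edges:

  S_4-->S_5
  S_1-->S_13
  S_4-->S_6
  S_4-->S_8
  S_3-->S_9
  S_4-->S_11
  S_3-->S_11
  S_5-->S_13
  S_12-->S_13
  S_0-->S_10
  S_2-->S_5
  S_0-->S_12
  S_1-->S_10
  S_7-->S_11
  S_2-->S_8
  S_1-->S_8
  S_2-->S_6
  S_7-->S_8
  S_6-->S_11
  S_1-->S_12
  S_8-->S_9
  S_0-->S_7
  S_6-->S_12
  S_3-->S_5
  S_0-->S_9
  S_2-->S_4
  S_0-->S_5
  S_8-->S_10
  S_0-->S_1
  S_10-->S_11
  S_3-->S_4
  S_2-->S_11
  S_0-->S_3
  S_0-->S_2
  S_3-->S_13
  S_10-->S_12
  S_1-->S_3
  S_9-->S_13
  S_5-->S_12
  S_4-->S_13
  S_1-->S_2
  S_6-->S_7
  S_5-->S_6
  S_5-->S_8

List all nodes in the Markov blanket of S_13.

Pa(S_13) = {S_1, S_3, S_4, S_5, S_9, S_12}.
Ch(S_13) = {}.
S_13 has no children, so there are no co-parents.
Taking the union gives {S_1, S_3, S_4, S_5, S_9, S_12}.

{S_1, S_3, S_4, S_5, S_9, S_12}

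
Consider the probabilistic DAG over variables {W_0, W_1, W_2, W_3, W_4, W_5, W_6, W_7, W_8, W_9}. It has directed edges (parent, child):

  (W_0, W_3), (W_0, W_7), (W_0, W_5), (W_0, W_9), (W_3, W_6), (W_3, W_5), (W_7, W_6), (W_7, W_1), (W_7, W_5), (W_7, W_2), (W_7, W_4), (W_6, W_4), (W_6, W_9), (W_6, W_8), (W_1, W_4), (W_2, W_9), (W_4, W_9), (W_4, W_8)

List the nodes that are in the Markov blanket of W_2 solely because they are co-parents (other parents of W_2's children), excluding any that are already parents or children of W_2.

Children of W_2: W_9.
  W_9's other parents are W_0, W_4, W_6.
Excluding nodes already adjacent to W_2 (W_7, W_9), the co-parent-only contribution is {W_0, W_4, W_6}.

{W_0, W_4, W_6}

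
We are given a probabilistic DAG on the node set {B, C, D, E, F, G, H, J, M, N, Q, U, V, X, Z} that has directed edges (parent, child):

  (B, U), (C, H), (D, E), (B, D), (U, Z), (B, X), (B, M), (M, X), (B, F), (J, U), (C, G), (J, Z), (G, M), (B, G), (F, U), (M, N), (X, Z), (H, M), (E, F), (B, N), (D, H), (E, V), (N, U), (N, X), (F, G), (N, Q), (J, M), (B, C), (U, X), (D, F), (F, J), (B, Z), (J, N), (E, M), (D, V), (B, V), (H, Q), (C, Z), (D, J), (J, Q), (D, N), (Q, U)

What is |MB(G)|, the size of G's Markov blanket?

G has parents B, C, F.
G's children: M.
Co-parents of G (other parents of its children):
  parents(M) \ {G} = {B, E, H, J}.
MB(G) = {B, C, E, F, H, J, M}, which has 7 nodes.

7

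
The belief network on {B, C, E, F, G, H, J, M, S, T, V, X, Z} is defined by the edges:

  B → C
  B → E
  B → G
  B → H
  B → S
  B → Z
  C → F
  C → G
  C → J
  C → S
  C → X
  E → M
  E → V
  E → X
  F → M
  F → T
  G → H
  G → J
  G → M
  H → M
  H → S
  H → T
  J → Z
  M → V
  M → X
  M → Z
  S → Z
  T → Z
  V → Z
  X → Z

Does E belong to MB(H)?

E is a co-parent of H: both are parents of M.
So E ∈ MB(H).

Yes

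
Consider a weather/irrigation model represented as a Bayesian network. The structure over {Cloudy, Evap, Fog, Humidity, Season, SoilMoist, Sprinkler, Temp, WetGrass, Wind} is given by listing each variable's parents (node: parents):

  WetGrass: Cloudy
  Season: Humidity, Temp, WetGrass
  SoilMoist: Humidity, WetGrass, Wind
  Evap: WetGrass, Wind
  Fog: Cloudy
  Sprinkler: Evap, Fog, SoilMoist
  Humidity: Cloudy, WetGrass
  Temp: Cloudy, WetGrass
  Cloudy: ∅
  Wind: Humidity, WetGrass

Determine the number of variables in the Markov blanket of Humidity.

6

The Markov blanket of a node is its parents, its children, and the other parents of its children.
Parents of Humidity: Cloudy, WetGrass.
Ch(Humidity) = {Season, SoilMoist, Wind}.
Co-parents of Humidity (other parents of its children):
  Wind: WetGrass
  SoilMoist: WetGrass, Wind
  Season: Temp, WetGrass
MB(Humidity) = {Cloudy, Season, SoilMoist, Temp, WetGrass, Wind}, which has 6 nodes.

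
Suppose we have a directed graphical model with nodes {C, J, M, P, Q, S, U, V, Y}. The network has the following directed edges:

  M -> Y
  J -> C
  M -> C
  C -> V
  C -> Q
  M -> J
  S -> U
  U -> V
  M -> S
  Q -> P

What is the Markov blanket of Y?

{M}

Recall MB(v) = parents ∪ children ∪ spouses, where spouses are the other parents of v's children.
Pa(Y) = {M}.
Ch(Y) = {}.
With no children, Y has no spouses; the co-parent set is empty.
Union: {M} ∪ {} ∪ {} = {M}.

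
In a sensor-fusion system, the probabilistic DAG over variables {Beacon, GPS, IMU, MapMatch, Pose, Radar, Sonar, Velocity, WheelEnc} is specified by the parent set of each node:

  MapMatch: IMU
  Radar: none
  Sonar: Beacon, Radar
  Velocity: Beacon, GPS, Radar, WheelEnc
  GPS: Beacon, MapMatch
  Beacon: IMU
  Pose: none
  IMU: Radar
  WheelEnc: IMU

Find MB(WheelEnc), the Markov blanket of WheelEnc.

{Beacon, GPS, IMU, Radar, Velocity}

WheelEnc's children: Velocity.
WheelEnc's parents: IMU.
Parents of each child, excluding WheelEnc:
  Velocity: Beacon, GPS, Radar
So the Markov blanket of WheelEnc is {Beacon, GPS, IMU, Radar, Velocity}.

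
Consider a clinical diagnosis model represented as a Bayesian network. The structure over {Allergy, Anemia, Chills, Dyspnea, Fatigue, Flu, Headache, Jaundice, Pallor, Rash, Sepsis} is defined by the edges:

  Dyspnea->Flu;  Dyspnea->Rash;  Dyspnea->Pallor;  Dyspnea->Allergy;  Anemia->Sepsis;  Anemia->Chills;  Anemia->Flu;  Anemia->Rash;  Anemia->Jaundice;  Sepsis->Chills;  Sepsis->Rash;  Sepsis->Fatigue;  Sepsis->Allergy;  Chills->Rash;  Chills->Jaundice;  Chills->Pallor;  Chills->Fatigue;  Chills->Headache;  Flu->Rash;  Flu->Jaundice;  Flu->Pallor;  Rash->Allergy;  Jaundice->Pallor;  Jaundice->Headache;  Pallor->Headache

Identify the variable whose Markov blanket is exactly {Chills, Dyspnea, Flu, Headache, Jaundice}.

The target node must have every member of {Chills, Dyspnea, Flu, Headache, Jaundice} as a parent, child, or co-parent, and no others.
Parents of Pallor: Chills, Dyspnea, Flu, Jaundice; children: Headache; co-parents: Chills, Jaundice.
These exactly cover the given set, so the node is Pallor.

Pallor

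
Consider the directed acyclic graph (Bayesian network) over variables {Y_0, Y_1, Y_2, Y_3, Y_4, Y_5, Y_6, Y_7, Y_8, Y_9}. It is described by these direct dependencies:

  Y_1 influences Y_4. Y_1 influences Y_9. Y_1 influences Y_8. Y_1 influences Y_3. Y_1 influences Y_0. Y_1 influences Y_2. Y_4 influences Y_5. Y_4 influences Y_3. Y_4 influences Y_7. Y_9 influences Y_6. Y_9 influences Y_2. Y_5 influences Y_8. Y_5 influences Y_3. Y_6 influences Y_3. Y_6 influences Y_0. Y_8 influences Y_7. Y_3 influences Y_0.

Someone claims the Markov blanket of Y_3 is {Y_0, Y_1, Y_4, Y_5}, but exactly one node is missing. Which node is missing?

Pa(Y_3) = {Y_1, Y_4, Y_5, Y_6}.
Children of Y_3: Y_0.
For each child, the remaining parents (spouses of Y_3):
  Y_0: Y_1, Y_6
MB(Y_3) = {Y_0, Y_1, Y_4, Y_5, Y_6}.
Comparing with the claimed set, Y_6 is missing.

Y_6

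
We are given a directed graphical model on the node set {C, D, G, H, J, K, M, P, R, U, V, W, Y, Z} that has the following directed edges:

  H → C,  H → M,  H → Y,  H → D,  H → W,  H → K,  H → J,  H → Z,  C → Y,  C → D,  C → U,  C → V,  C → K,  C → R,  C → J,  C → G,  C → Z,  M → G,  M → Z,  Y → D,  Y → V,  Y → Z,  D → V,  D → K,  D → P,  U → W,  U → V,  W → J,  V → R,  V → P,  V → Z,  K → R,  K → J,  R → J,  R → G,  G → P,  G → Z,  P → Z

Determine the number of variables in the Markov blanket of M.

Pa(M) = {H}.
Children of M: G, Z.
Parents of each child, excluding M:
  G's other parents are C, R.
  Z's other parents are C, G, H, P, V, Y.
MB(M) = {C, G, H, P, R, V, Y, Z}, which has 8 nodes.

8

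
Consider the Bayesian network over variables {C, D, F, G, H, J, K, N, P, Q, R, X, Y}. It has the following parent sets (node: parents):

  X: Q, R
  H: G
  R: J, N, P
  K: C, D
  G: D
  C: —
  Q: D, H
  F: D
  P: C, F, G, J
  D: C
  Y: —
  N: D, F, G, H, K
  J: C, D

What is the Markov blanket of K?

By definition, MB(K) is built from K's parents, K's children, and the co-parents of K.
Pa(K) = {C, D}.
K has child N.
Co-parents of K (other parents of its children):
  N's other parents are D, F, G, H.
MB(K) = {C, D, F, G, H, N}.

{C, D, F, G, H, N}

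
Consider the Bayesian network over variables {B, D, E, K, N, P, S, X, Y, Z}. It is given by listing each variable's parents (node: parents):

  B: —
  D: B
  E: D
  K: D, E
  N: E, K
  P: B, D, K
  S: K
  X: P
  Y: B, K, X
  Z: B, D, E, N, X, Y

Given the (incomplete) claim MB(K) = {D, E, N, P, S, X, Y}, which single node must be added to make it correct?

By definition, MB(K) is built from K's parents, K's children, and the co-parents of K.
Pa(K) = {D, E}.
Ch(K) = {N, P, S, Y}.
Co-parents of K (other parents of its children):
  N also has parent E.
  P also has parents B, D.
  S: no additional parents.
  Y also has parents B, X.
MB(K) = {B, D, E, N, P, S, X, Y}.
Comparing with the claimed set, B is missing.

B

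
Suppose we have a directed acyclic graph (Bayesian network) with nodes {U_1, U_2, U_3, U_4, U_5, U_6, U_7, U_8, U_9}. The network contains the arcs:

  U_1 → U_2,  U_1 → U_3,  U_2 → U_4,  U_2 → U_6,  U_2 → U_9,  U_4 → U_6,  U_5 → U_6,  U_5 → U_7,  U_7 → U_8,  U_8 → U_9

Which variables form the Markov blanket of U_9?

{U_2, U_8}

Ch(U_9) = {}.
Parents of U_9: U_2, U_8.
U_9 has no children, so there are no co-parents.
So the Markov blanket of U_9 is {U_2, U_8}.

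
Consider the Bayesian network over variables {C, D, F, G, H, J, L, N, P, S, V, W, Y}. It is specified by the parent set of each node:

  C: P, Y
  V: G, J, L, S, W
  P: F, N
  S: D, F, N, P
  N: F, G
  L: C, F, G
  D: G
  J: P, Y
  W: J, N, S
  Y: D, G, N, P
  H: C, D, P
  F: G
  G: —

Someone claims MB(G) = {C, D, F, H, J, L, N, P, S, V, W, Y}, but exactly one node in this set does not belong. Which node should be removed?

H

Recall MB(v) = parents ∪ children ∪ spouses, where spouses are the other parents of v's children.
G's children: D, F, L, N, V, Y.
G's parents: none.
Other parents of G's children:
  F has no other parent.
  N's other parent is F.
  D: no additional parents.
  Y also has parents D, N, P.
  parents(L) \ {G} = {C, F}.
  V's other parents are J, L, S, W.
MB(G) = {C, D, F, J, L, N, P, S, V, W, Y}.
H is neither a parent, child, nor co-parent of G, so it does not belong.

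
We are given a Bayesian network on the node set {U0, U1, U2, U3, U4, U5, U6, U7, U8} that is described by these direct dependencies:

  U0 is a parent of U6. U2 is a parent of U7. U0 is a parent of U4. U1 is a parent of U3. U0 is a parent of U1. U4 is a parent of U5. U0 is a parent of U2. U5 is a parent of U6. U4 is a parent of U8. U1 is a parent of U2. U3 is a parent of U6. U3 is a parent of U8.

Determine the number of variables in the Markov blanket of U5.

4

Ch(U5) = {U6}.
Pa(U5) = {U4}.
Co-parents of U5 (other parents of its children):
  U6 also has parents U0, U3.
MB(U5) = {U0, U3, U4, U6}, which has 4 nodes.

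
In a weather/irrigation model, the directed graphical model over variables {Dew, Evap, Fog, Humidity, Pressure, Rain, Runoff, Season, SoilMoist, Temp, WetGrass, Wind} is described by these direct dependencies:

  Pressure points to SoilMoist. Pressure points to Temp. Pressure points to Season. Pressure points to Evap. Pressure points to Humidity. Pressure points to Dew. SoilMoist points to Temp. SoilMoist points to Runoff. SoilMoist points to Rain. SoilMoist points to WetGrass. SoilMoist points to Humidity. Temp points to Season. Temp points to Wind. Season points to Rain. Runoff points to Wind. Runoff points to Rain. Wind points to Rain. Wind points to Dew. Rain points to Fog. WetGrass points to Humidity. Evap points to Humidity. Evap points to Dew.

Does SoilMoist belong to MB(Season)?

Yes

SoilMoist is a co-parent of Season: both are parents of Rain.
So SoilMoist ∈ MB(Season).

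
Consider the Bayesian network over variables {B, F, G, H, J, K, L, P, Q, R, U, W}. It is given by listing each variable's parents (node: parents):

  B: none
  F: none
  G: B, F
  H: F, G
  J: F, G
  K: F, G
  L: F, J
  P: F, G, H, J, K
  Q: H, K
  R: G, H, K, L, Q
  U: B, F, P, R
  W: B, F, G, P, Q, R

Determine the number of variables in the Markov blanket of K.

8

Recall MB(v) = parents ∪ children ∪ spouses, where spouses are the other parents of v's children.
Pa(K) = {F, G}.
K's children: P, Q, R.
For each child, the remaining parents (spouses of K):
  P: F, G, H, J
  Q: H
  R: G, H, L, Q
MB(K) = {F, G, H, J, L, P, Q, R}, which has 8 nodes.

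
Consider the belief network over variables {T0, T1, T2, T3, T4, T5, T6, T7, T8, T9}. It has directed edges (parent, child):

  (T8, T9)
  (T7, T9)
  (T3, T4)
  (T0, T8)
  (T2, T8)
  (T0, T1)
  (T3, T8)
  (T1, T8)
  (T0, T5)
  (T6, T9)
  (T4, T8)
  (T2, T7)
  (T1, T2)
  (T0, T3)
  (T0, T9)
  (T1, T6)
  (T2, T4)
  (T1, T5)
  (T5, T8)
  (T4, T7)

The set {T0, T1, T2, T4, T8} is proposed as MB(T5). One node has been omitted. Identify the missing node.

T3

A node's Markov blanket = Pa ∪ Ch ∪ (parents of Ch other than the node itself).
T5's parents: T0, T1.
T5's children: T8.
Other parents of T5's children:
  T8: T0, T1, T2, T3, T4
MB(T5) = {T0, T1, T2, T3, T4, T8}.
Comparing with the claimed set, T3 is missing.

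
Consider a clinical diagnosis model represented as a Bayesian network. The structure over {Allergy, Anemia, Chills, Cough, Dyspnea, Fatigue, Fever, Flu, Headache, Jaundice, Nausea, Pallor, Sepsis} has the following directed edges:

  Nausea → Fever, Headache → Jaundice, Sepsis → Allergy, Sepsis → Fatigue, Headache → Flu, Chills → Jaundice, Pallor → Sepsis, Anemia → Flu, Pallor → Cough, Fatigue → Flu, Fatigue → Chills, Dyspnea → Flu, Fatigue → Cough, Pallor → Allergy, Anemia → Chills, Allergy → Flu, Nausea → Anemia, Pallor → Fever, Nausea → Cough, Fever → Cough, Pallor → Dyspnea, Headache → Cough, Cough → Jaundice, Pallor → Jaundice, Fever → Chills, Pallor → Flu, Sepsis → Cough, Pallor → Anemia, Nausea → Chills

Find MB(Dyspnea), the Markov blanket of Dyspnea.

Dyspnea's children: Flu.
Dyspnea's parents: Pallor.
Co-parents of Dyspnea (other parents of its children):
  Flu: Allergy, Anemia, Fatigue, Headache, Pallor
MB(Dyspnea) = {Allergy, Anemia, Fatigue, Flu, Headache, Pallor}.

{Allergy, Anemia, Fatigue, Flu, Headache, Pallor}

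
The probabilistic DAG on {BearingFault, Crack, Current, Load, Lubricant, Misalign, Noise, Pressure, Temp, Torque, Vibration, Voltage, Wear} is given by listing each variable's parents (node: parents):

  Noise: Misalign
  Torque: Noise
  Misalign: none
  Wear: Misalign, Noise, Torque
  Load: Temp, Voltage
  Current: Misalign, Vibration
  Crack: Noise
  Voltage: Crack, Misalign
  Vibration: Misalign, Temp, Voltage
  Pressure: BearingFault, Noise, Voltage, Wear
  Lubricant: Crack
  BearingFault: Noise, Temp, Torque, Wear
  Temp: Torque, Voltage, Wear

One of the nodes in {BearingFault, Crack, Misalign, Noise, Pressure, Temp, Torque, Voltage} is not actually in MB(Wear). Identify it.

Crack

Wear's children: BearingFault, Pressure, Temp.
Pa(Wear) = {Misalign, Noise, Torque}.
For each child, the remaining parents (spouses of Wear):
  Temp also has parents Torque, Voltage.
  parents(BearingFault) \ {Wear} = {Noise, Temp, Torque}.
  Pressure's other parents are BearingFault, Noise, Voltage.
MB(Wear) = {BearingFault, Misalign, Noise, Pressure, Temp, Torque, Voltage}.
Crack is neither a parent, child, nor co-parent of Wear, so it does not belong.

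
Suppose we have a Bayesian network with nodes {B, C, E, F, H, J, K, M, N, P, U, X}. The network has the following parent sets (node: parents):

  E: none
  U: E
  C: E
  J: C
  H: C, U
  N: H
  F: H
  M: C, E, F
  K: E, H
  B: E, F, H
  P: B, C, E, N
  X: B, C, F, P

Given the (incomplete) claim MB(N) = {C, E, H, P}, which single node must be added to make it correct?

N's children: P.
N's parents: H.
Co-parents of N (other parents of its children):
  P also has parents B, C, E.
MB(N) = {B, C, E, H, P}.
Comparing with the claimed set, B is missing.

B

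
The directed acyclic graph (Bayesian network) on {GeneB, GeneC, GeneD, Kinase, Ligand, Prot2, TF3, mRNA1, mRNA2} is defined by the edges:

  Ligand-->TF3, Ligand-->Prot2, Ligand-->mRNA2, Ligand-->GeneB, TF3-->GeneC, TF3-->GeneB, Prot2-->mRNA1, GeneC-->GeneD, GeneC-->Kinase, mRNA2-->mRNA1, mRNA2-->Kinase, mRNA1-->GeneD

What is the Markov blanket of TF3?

TF3 has parent Ligand.
Children of TF3: GeneB, GeneC.
For each child, the remaining parents (spouses of TF3):
  GeneC: no additional parents.
  parents(GeneB) \ {TF3} = {Ligand}.
Taking the union gives {GeneB, GeneC, Ligand}.

{GeneB, GeneC, Ligand}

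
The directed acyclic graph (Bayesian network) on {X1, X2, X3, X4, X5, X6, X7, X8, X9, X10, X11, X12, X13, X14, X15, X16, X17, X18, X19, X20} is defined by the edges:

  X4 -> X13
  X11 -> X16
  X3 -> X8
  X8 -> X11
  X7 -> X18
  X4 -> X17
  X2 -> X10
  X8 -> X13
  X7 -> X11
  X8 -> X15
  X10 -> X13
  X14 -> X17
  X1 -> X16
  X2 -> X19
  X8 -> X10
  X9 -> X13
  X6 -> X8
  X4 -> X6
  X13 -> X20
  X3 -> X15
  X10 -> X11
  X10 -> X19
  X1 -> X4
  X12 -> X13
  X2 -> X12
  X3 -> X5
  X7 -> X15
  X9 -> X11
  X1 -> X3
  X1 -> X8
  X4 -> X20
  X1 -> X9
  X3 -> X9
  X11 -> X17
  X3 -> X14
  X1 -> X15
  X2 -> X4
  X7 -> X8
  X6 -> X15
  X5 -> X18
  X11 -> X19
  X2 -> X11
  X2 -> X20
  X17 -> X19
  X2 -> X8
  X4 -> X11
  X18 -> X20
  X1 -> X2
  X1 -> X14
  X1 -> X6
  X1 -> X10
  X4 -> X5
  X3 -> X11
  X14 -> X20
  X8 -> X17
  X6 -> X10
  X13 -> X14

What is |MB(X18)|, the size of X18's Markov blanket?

Recall MB(v) = parents ∪ children ∪ spouses, where spouses are the other parents of v's children.
Ch(X18) = {X20}.
Pa(X18) = {X5, X7}.
For each child, the remaining parents (spouses of X18):
  X20's other parents are X2, X4, X13, X14.
MB(X18) = {X2, X4, X5, X7, X13, X14, X20}, which has 7 nodes.

7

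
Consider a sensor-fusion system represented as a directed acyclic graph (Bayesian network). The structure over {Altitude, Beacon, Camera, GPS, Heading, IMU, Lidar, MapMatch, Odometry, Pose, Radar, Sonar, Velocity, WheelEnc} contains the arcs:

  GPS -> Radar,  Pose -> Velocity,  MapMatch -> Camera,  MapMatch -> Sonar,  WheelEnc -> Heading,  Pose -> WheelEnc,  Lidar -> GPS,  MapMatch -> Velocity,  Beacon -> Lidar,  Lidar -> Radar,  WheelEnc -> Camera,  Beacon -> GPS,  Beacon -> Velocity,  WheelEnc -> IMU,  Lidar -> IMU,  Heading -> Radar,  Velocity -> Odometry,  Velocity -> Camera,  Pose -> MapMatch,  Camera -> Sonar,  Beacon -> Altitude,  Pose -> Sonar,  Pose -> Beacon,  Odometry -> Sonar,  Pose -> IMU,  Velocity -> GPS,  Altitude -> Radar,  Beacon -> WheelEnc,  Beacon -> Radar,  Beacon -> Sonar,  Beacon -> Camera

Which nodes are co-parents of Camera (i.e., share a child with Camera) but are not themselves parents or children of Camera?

Children of Camera: Sonar.
  Sonar: Beacon, MapMatch, Odometry, Pose
Excluding nodes already adjacent to Camera (Beacon, MapMatch, Sonar, Velocity, WheelEnc), the co-parent-only contribution is {Odometry, Pose}.

{Odometry, Pose}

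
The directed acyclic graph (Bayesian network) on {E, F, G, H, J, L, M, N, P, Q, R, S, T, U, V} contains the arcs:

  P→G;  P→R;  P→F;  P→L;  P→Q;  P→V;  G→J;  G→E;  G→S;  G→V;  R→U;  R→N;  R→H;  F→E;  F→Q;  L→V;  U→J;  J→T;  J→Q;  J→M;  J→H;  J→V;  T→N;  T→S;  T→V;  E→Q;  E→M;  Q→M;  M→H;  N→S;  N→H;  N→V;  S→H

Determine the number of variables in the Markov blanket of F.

By definition, MB(F) is built from F's parents, F's children, and the co-parents of F.
Ch(F) = {E, Q}.
Parents of F: P.
For each child, the remaining parents (spouses of F):
  E's other parent is G.
  parents(Q) \ {F} = {E, J, P}.
MB(F) = {E, G, J, P, Q}, which has 5 nodes.

5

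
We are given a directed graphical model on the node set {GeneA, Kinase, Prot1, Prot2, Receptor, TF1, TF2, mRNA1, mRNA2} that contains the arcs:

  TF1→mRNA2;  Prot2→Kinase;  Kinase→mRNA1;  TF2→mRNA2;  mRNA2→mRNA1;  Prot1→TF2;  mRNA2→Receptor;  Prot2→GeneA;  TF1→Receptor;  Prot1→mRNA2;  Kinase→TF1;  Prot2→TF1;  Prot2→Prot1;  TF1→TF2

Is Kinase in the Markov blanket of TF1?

Yes

Kinase is a parent of TF1.
So Kinase ∈ MB(TF1).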